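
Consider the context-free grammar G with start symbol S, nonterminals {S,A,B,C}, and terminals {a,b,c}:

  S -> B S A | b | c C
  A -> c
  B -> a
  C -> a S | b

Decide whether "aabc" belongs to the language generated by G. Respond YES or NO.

CNF form of G:
  S -> B X2 | T1 C | b
  A -> c
  B -> a
  C -> T0 S | b
  T0 -> a
  T1 -> c
  X2 -> S A

CYK fill:
  [0..0]={B,T0}  "a"  orig:{B}
  [1..1]={B,T0}  "a"  orig:{B}
  [2..2]={C,S}  "b"
  [3..3]={A,T1}  "c"  orig:{A}
  [0..1]=∅  "aa"
  [1..2]={C}  "ab"
  [2..3]={X2}  "bc"  orig:{}
  [0..2]=∅  "aab"
  [1..3]={S}  "abc"
  [0..3]={C}  "aabc"

S ∉ T[0,3] ⇒ NO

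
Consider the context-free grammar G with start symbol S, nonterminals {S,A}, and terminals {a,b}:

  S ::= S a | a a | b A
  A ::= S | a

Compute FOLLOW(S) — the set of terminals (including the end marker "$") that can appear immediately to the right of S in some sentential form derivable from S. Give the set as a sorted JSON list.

FIRST sets, iterate to fixpoint:
[1]
  A via A→a: +{a}
  S via S→a a: +{a}
  S via S→b A: +{b}
  S: {a,b}  A: {a}
[2]
  A via A→S: +{b}
  S: {a,b}  A: {a,b}
[3] — fixpoint
  S: {a,b}  A: {a,b}

FOLLOW sets:
FOLLOW(S) := {$}
round 1:
  S→S a: FOLLOW(S) ⊇ FIRST(a) = {a}; new: +{a}
  S→b A: FOLLOW(A) ⊇ FOLLOW(S) ⊇ {$,a}; new: +{$,a}
  FOLLOW[S]={$,a}  FOLLOW[A]={$,a}
round 2: (no change)
  FOLLOW[S]={$,a}  FOLLOW[A]={$,a}

FOLLOW(S) = ["$", "a"]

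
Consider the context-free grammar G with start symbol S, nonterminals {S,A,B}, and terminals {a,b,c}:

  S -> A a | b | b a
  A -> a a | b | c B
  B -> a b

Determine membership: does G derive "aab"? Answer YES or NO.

CNF form of G:
  S -> A T0 | T2 T0 | b
  A -> T0 T0 | T1 B | b
  B -> T0 T2
  T0 -> a
  T1 -> c
  T2 -> b

CYK fill:
  [0..0]={T0}  "a"  orig:{}
  [1..1]={T0}  "a"  orig:{}
  [2..2]={A,S,T2}  "b"  orig:{A,S}
  [0..1]={A}  "aa"
  [1..2]={B}  "ab"
  [0..2]=∅  "aab"

S ∉ T[0,2] ⇒ NO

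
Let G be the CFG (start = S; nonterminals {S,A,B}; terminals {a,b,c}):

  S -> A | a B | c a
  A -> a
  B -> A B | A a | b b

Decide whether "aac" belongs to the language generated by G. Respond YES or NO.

CNF form of G:
  S -> T0 B | T2 T0 | a
  A -> a
  B -> A B | A T0 | T1 T1
  T0 -> a
  T1 -> b
  T2 -> c

Fill CYK table bottom-up:
  [0..0]={A,S,T0}  "a"  orig:{A,S}
  [1..1]={A,S,T0}  "a"  orig:{A,S}
  [2..2]={T2}  "c"  orig:{}
  [0..1]={B}  "aa"
  [1..2]=∅  "ac"
  [0..2]=∅  "aac"

S ∉ T[0,2] ⇒ NO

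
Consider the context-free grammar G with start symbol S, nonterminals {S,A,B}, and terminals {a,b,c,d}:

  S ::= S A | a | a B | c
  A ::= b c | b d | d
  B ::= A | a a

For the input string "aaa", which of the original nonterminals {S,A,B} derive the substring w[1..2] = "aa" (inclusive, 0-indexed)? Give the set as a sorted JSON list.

Convert to CNF:
  S -> S A | T3 B | a | c
  A -> T0 T1 | T0 T2 | d
  B -> T0 T1 | T0 T2 | T3 T3 | d
  T0 -> b
  T1 -> c
  T2 -> d
  T3 -> a

CYK fill, restricted to cells inside w[1..2]:
  [1..1]={S,T3}  "a"  orig:{S}
  [2..2]={S,T3}  "a"  orig:{S}
  [1..2]={B}  "aa"

Original NTs in T[1,2] deriving "aa": ["B"]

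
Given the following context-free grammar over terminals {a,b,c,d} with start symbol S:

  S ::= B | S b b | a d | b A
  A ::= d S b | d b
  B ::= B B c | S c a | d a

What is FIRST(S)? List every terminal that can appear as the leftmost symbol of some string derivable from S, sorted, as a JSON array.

FIRST sets, iterate to fixpoint:
pass 1:
  A via A→d S b: +{d}
  B via B→d a: +{d}
  S via S→B: +{d}
  S via S→a d: +{a}
  S via S→b A: +{b}
  FIRST[S]={a,b,d}  FIRST[A]={d}  FIRST[B]={d}
pass 2:
  B via B→S c a: +{a,b}
  FIRST[S]={a,b,d}  FIRST[A]={d}  FIRST[B]={a,b,d}
pass 3: (stable)
  FIRST[S]={a,b,d}  FIRST[A]={d}  FIRST[B]={a,b,d}

FIRST(S) = ["a", "b", "d"]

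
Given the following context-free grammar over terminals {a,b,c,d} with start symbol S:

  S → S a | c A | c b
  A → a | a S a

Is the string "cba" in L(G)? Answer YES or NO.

CNF form of G:
  S -> S T0 | T1 A | T1 T2
  A -> T0 X3 | a
  T0 -> a
  T1 -> c
  T2 -> b
  X3 -> S T0

Fill CYK table bottom-up:
  cell(0,0) c: {T1}  orig:{}
  cell(1,1) b: {T2}  orig:{}
  cell(2,2) a: {A,T0}  orig:{A}
  cell(0,1) cb: {S}
  cell(1,2) ba: ∅
  cell(0,2) cba: {S,X3}  orig:{S}

S ∈ T[0,2] ⇒ YES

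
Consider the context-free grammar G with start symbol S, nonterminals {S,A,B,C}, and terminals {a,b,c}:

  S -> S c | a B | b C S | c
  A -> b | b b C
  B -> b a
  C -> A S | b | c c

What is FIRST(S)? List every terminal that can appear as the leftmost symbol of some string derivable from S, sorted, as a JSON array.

FIRST sets, iterate to fixpoint:
pass 1:
  A via A→b: +{b}
  B via B→b a: +{b}
  C via C→A S: +{b}
  C via C→c c: +{c}
  S via S→a B: +{a}
  S via S→b C S: +{b}
  S via S→c: +{c}
  FIRST[S]={a,b,c}  FIRST[A]={b}  FIRST[B]={b}  FIRST[C]={b,c}
pass 2: done
  FIRST[S]={a,b,c}  FIRST[A]={b}  FIRST[B]={b}  FIRST[C]={b,c}

FIRST(S) = ["a", "b", "c"]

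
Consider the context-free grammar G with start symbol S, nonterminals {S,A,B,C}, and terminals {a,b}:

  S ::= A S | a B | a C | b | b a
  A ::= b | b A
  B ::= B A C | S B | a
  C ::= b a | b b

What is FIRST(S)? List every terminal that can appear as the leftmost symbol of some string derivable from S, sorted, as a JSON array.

FIRST iteration:
[1]
  A via A→b: +{b}
  B via B→a: +{a}
  C via C→b a: +{b}
  S via S→A S: +{b}
  S via S→a B: +{a}
  S: {a,b}  A: {b}  B: {a}  C: {b}
[2]
  B via B→S B: +{b}
  S: {a,b}  A: {b}  B: {a,b}  C: {b}
[3] — fixpoint
  S: {a,b}  A: {b}  B: {a,b}  C: {b}

FIRST(S) = ["a", "b"]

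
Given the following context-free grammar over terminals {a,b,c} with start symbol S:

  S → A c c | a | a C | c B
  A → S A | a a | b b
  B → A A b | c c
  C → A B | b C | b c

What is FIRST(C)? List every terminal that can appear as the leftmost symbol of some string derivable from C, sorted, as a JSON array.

Compute FIRST by fixpoint:
round 1:
  A via A→a a: +{a}
  A via A→b b: +{b}
  B via B→A A b: +{a,b}
  B via B→c c: +{c}
  C via C→A B: +{a,b}
  S via S→A c c: +{a,b}
  S via S→c B: +{c}
  FIRST[S]={a,b,c}  FIRST[A]={a,b}  FIRST[B]={a,b,c}  FIRST[C]={a,b}
round 2:
  A via A→S A: +{c}
  C via C→A B: +{c}
  FIRST[S]={a,b,c}  FIRST[A]={a,b,c}  FIRST[B]={a,b,c}  FIRST[C]={a,b,c}
round 3: done
  FIRST[S]={a,b,c}  FIRST[A]={a,b,c}  FIRST[B]={a,b,c}  FIRST[C]={a,b,c}

FIRST(C) = ["a", "b", "c"]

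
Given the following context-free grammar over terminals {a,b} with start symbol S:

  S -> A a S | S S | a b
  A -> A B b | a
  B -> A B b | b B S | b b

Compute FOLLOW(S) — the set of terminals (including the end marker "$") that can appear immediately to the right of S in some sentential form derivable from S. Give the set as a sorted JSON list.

Compute FIRST by fixpoint:
[1]
  A via A→a: +{a}
  B via B→A B b: +{a}
  B via B→b B S: +{b}
  S via S→A a S: +{a}
  FIRST(S)={a}  FIRST(A)={a}  FIRST(B)={a,b}
[2] — fixpoint
  FIRST(S)={a}  FIRST(A)={a}  FIRST(B)={a,b}

Compute FOLLOW by fixpoint:
initialize: $ ∈ FOLLOW(S)
round 1:
  A→A B b: FOLLOW(A) ⊇ FIRST(B) = {a,b}; new: +{a,b}
  A→A B b: FOLLOW(B) ⊇ FIRST(b) = {b}; new: +{b}
  B→b B S: FOLLOW(B) ⊇ FIRST(S) = {a}; new: +{a}
  B→b B S: FOLLOW(S) ⊇ FOLLOW(B) ⊇ {a,b}; new: +{a,b}
  S: {$,a,b}  A: {a,b}  B: {a,b}
round 2: — fixpoint
  S: {$,a,b}  A: {a,b}  B: {a,b}

FOLLOW(S) = ["$", "a", "b"]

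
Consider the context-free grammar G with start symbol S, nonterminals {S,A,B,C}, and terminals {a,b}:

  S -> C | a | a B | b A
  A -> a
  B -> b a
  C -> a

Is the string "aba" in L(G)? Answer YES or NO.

CNF form of G:
  S -> T0 A | T1 B | a
  A -> a
  B -> T0 T1
  C -> a
  T0 -> b
  T1 -> a

Fill CYK table bottom-up:
  cell(0,0) a: {A,C,S,T1}  orig:{A,C,S}
  cell(1,1) b: {T0}  orig:{}
  cell(2,2) a: {A,C,S,T1}  orig:{A,C,S}
  cell(0,1) ab: ∅
  cell(1,2) ba: {B,S}
  cell(0,2) aba: {S}

S ∈ T[0,2] ⇒ YES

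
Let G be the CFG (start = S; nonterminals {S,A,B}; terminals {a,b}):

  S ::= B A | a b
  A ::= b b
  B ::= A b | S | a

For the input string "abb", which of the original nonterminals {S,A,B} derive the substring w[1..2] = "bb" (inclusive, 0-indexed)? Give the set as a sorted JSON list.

CNF form of G:
  S -> B A | T1 T0
  A -> T0 T0
  B -> A T0 | B A | T1 T0 | a
  T0 -> b
  T1 -> a

CYK fill (cells [i..j] with 1 ≤ i ≤ j ≤ 2 only):
  T[1,1] 'b' = {T0}  orig:{}
  T[2,2] 'b' = {T0}  orig:{}
  T[1,2] 'bb' = {A}

Original NTs in T[1,2] deriving "bb": ["A"]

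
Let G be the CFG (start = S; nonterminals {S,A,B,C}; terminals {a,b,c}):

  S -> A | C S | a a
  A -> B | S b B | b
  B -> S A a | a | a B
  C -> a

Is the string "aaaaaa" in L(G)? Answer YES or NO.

Convert to CNF:
  S -> C S | S X5 | S X6 | T0 B | T0 T0 | a | b
  A -> S X2 | S X3 | T0 B | a | b
  B -> S X4 | T0 B | a
  C -> a
  T0 -> a
  T1 -> b
  X2 -> A T0
  X3 -> T1 B
  X4 -> A T0
  X5 -> A T0
  X6 -> T1 B

Fill CYK table bottom-up:
  cell(0,0) a: {A,B,C,S,T0}  orig:{A,B,C,S}
  cell(1,1) a: {A,B,C,S,T0}  orig:{A,B,C,S}
  cell(2,2) a: {A,B,C,S,T0}  orig:{A,B,C,S}
  cell(3,3) a: {A,B,C,S,T0}  orig:{A,B,C,S}
  cell(4,4) a: {A,B,C,S,T0}  orig:{A,B,C,S}
  cell(5,5) a: {A,B,C,S,T0}  orig:{A,B,C,S}
  cell(0,1) aa: {A,B,S,X2,X4,X5}  orig:{A,B,S}
  cell(1,2) aa: {A,B,S,X2,X4,X5}  orig:{A,B,S}
  cell(2,3) aa: {A,B,S,X2,X4,X5}  orig:{A,B,S}
  cell(3,4) aa: {A,B,S,X2,X4,X5}  orig:{A,B,S}
  cell(4,5) aa: {A,B,S,X2,X4,X5}  orig:{A,B,S}
  cell(0,2) aaa: {A,B,S,X2,X4,X5}  orig:{A,B,S}
  cell(1,3) aaa: {A,B,S,X2,X4,X5}  orig:{A,B,S}
  cell(2,4) aaa: {A,B,S,X2,X4,X5}  orig:{A,B,S}
  cell(3,5) aaa: {A,B,S,X2,X4,X5}  orig:{A,B,S}
  cell(0,3) aaaa: {A,B,S,X2,X4,X5}  orig:{A,B,S}
  cell(1,4) aaaa: {A,B,S,X2,X4,X5}  orig:{A,B,S}
  cell(2,5) aaaa: {A,B,S,X2,X4,X5}  orig:{A,B,S}
  cell(0,4) aaaaa: {A,B,S,X2,X4,X5}  orig:{A,B,S}
  cell(1,5) aaaaa: {A,B,S,X2,X4,X5}  orig:{A,B,S}
  cell(0,5) aaaaaa: {A,B,S,X2,X4,X5}  orig:{A,B,S}

S ∈ T[0,5] ⇒ YES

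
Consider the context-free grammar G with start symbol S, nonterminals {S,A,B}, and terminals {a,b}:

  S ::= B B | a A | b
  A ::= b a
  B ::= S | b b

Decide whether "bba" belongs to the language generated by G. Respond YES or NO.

Convert to CNF:
  S -> B B | T1 A | b
  A -> T0 T1
  B -> B B | T0 T0 | T1 A | b
  T0 -> b
  T1 -> a

Fill CYK table bottom-up:
  [0..0]={B,S,T0}  "b"  orig:{B,S}
  [1..1]={B,S,T0}  "b"  orig:{B,S}
  [2..2]={T1}  "a"  orig:{}
  [0..1]={B,S}  "bb"
  [1..2]={A}  "ba"
  [0..2]=∅  "bba"

S ∉ T[0,2] ⇒ NO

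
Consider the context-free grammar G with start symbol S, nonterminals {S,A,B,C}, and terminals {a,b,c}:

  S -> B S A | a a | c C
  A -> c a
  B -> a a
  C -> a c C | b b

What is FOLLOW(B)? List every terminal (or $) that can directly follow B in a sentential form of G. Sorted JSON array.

Compute FIRST by fixpoint:
iter 1:
  A via A→c a: +{c}
  B via B→a a: +{a}
  C via C→a c C: +{a}
  C via C→b b: +{b}
  S via S→B S A: +{a}
  S via S→c C: +{c}
  FIRST[S]={a,c}  FIRST[A]={c}  FIRST[B]={a}  FIRST[C]={a,b}
iter 2: (no change)
  FIRST[S]={a,c}  FIRST[A]={c}  FIRST[B]={a}  FIRST[C]={a,b}

FOLLOW sets:
FOLLOW(S) := {$}
round 1:
  S→B S A: FOLLOW(B) ⊇ FIRST(S) = {a,c}; new: +{a,c}
  S→B S A: FOLLOW(S) ⊇ FIRST(A) = {c}; new: +{c}
  S→B S A: FOLLOW(A) ⊇ FOLLOW(S) ⊇ {$,c}; new: +{$,c}
  S→c C: FOLLOW(C) ⊇ FOLLOW(S) ⊇ {$,c}; new: +{$,c}
  FOLLOW[S]={$,c}  FOLLOW[A]={$,c}  FOLLOW[B]={a,c}  FOLLOW[C]={$,c}
round 2: — fixpoint
  FOLLOW[S]={$,c}  FOLLOW[A]={$,c}  FOLLOW[B]={a,c}  FOLLOW[C]={$,c}

FOLLOW(B) = ["a", "c"]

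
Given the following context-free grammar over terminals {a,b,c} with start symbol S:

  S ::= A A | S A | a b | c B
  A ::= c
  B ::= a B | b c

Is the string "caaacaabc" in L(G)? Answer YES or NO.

Convert to CNF:
  S -> A A | S A | T0 T1 | T2 B
  A -> c
  B -> T0 B | T1 T2
  T0 -> a
  T1 -> b
  T2 -> c

Fill CYK table bottom-up:
  T[0,0] 'c' = {A,T2}  orig:{A}
  T[1,1] 'a' = {T0}  orig:{}
  T[2,2] 'a' = {T0}  orig:{}
  T[3,3] 'a' = {T0}  orig:{}
  T[4,4] 'c' = {A,T2}  orig:{A}
  T[5,5] 'a' = {T0}  orig:{}
  T[6,6] 'a' = {T0}  orig:{}
  T[7,7] 'b' = {T1}  orig:{}
  T[8,8] 'c' = {A,T2}  orig:{A}
  T[0,1] 'ca' = ∅
  T[1,2] 'aa' = ∅
  T[2,3] 'aa' = ∅
  T[3,4] 'ac' = ∅
  T[4,5] 'ca' = ∅
  T[5,6] 'aa' = ∅
  T[6,7] 'ab' = {S}
  T[7,8] 'bc' = {B}
  T[0,2] 'caa' = ∅
  T[1,3] 'aaa' = ∅
  T[2,4] 'aac' = ∅
  T[3,5] 'aca' = ∅
  T[4,6] 'caa' = ∅
  T[5,7] 'aab' = ∅
  T[6,8] 'abc' = {B,S}
  T[0,3] 'caaa' = ∅
  T[1,4] 'aaac' = ∅
  T[2,5] 'aaca' = ∅
  T[3,6] 'acaa' = ∅
  T[4,7] 'caab' = ∅
  T[5,8] 'aabc' = {B}
  T[0,4] 'caaac' = ∅
  T[1,5] 'aaaca' = ∅
  T[2,6] 'aacaa' = ∅
  T[3,7] 'acaab' = ∅
  T[4,8] 'caabc' = {S}
  T[0,5] 'caaaca' = ∅
  T[1,6] 'aaacaa' = ∅
  T[2,7] 'aacaab' = ∅
  T[3,8] 'acaabc' = ∅
  T[0,6] 'caaacaa' = ∅
  T[1,7] 'aaacaab' = ∅
  T[2,8] 'aacaabc' = ∅
  T[0,7] 'caaacaab' = ∅
  T[1,8] 'aaacaabc' = ∅
  T[0,8] 'caaacaabc' = ∅

S ∉ T[0,8] ⇒ NO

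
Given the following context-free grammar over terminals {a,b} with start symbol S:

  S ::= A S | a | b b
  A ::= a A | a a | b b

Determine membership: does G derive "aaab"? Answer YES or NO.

Convert to CNF:
  S -> A S | T1 T1 | a
  A -> T0 A | T0 T0 | T1 T1
  T0 -> a
  T1 -> b

Fill CYK table bottom-up:
  T[0,0] 'a' = {S,T0}  orig:{S}
  T[1,1] 'a' = {S,T0}  orig:{S}
  T[2,2] 'a' = {S,T0}  orig:{S}
  T[3,3] 'b' = {T1}  orig:{}
  T[0,1] 'aa' = {A}
  T[1,2] 'aa' = {A}
  T[2,3] 'ab' = ∅
  T[0,2] 'aaa' = {A,S}
  T[1,3] 'aab' = ∅
  T[0,3] 'aaab' = ∅

S ∉ T[0,3] ⇒ NO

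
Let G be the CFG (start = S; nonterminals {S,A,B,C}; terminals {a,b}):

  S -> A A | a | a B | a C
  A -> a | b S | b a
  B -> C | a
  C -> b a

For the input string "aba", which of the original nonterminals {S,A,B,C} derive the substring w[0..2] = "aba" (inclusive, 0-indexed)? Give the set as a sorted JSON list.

Convert to CNF:
  S -> A A | T1 B | T1 C | a
  A -> T0 S | T0 T1 | a
  B -> T0 T1 | a
  C -> T0 T1
  T0 -> b
  T1 -> a

CYK fill, restricted to cells inside w[0..2]:
  cell(0,0) a: {A,B,S,T1}  orig:{A,B,S}
  cell(1,1) b: {T0}  orig:{}
  cell(2,2) a: {A,B,S,T1}  orig:{A,B,S}
  cell(0,1) ab: ∅
  cell(1,2) ba: {A,B,C}
  cell(0,2) aba: {S}

Original NTs in T[0,2] deriving "aba": ["S"]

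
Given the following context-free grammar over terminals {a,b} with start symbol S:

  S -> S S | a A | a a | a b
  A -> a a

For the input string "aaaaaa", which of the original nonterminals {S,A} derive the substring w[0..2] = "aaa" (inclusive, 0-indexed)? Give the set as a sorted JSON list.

Convert to CNF:
  S -> S S | T0 A | T0 T0 | T0 T1
  A -> T0 T0
  T0 -> a
  T1 -> b

Fill CYK table bottom-up (cells [i..j] with 0 ≤ i ≤ j ≤ 2 only):
  T[0,0] 'a' = {T0}  orig:{}
  T[1,1] 'a' = {T0}  orig:{}
  T[2,2] 'a' = {T0}  orig:{}
  T[0,1] 'aa' = {A,S}
  T[1,2] 'aa' = {A,S}
  T[0,2] 'aaa' = {S}

Original NTs in T[0,2] deriving "aaa": ["S"]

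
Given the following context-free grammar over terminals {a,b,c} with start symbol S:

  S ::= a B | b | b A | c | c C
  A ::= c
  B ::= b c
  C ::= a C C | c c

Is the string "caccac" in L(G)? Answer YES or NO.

CNF form of G:
  S -> T0 A | T1 C | T2 B | b | c
  A -> c
  B -> T0 T1
  C -> T1 T1 | T2 X3
  T0 -> b
  T1 -> c
  T2 -> a
  X3 -> C C

Fill CYK table bottom-up:
  cell(0,0) c: {A,S,T1}  orig:{A,S}
  cell(1,1) a: {T2}  orig:{}
  cell(2,2) c: {A,S,T1}  orig:{A,S}
  cell(3,3) c: {A,S,T1}  orig:{A,S}
  cell(4,4) a: {T2}  orig:{}
  cell(5,5) c: {A,S,T1}  orig:{A,S}
  cell(0,1) ca: ∅
  cell(1,2) ac: ∅
  cell(2,3) cc: {C}
  cell(3,4) ca: ∅
  cell(4,5) ac: ∅
  cell(0,2) cac: ∅
  cell(1,3) acc: ∅
  cell(2,4) cca: ∅
  cell(3,5) cac: ∅
  cell(0,3) cacc: ∅
  cell(1,4) acca: ∅
  cell(2,5) ccac: ∅
  cell(0,4) cacca: ∅
  cell(1,5) accac: ∅
  cell(0,5) caccac: ∅

S ∉ T[0,5] ⇒ NO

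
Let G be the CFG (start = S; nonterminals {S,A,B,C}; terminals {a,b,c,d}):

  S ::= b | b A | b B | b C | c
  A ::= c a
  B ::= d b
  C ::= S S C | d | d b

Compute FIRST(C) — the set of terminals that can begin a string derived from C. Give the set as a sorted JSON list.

FIRST iteration:
pass 1:
  A via A→c a: +{c}
  B via B→d b: +{d}
  C via C→d: +{d}
  S via S→b: +{b}
  S via S→c: +{c}
  FIRST(S)={b,c}  FIRST(A)={c}  FIRST(B)={d}  FIRST(C)={d}
pass 2:
  C via C→S S C: +{b,c}
  FIRST(S)={b,c}  FIRST(A)={c}  FIRST(B)={d}  FIRST(C)={b,c,d}
pass 3: — fixpoint
  FIRST(S)={b,c}  FIRST(A)={c}  FIRST(B)={d}  FIRST(C)={b,c,d}

FIRST(C) = ["b", "c", "d"]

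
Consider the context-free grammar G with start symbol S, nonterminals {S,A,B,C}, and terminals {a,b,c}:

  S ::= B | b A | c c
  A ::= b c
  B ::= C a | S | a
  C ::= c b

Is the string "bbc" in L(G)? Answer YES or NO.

Convert to CNF:
  S -> C T2 | T0 A | T1 T1 | a
  A -> T0 T1
  B -> C T2 | T0 A | T1 T1 | a
  C -> T1 T0
  T0 -> b
  T1 -> c
  T2 -> a

Fill CYK table bottom-up:
  cell(0,0) b: {T0}  orig:{}
  cell(1,1) b: {T0}  orig:{}
  cell(2,2) c: {T1}  orig:{}
  cell(0,1) bb: ∅
  cell(1,2) bc: {A}
  cell(0,2) bbc: {B,S}

S ∈ T[0,2] ⇒ YES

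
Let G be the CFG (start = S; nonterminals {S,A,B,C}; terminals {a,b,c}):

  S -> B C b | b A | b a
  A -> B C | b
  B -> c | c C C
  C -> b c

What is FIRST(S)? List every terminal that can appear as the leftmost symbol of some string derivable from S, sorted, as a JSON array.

FIRST iteration:
[1]
  A via A→b: +{b}
  B via B→c: +{c}
  C via C→b c: +{b}
  S via S→B C b: +{c}
  S via S→b A: +{b}
  FIRST(S)={b,c}  FIRST(A)={b}  FIRST(B)={c}  FIRST(C)={b}
[2]
  A via A→B C: +{c}
  FIRST(S)={b,c}  FIRST(A)={b,c}  FIRST(B)={c}  FIRST(C)={b}
[3] (stable)
  FIRST(S)={b,c}  FIRST(A)={b,c}  FIRST(B)={c}  FIRST(C)={b}

FIRST(S) = ["b", "c"]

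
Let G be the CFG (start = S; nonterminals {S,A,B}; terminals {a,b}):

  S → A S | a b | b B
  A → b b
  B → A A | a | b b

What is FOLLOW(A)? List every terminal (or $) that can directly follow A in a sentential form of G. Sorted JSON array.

FIRST iteration:
[1]
  A via A→b b: +{b}
  B via B→A A: +{b}
  B via B→a: +{a}
  S via S→A S: +{b}
  S via S→a b: +{a}
  S: {a,b}  A: {b}  B: {a,b}
[2] done
  S: {a,b}  A: {b}  B: {a,b}

FOLLOW sets:
initialize: $ ∈ FOLLOW(S)
pass 1:
  B→A A: FOLLOW(A) ⊇ FIRST(A) = {b}; new: +{b}
  S→A S: FOLLOW(A) ⊇ FIRST(S) = {a,b}; new: +{a}
  S→b B: FOLLOW(B) ⊇ FOLLOW(S) ⊇ {$}; new: +{$}
  S: {$}  A: {a,b}  B: {$}
pass 2:
  B→A A: FOLLOW(A) ⊇ FOLLOW(B) ⊇ {$}; new: +{$}
  S: {$}  A: {$,a,b}  B: {$}
pass 3: done
  S: {$}  A: {$,a,b}  B: {$}

FOLLOW(A) = ["$", "a", "b"]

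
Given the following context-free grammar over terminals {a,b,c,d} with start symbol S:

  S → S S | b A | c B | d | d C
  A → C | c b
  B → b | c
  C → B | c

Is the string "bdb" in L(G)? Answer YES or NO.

CNF form of G:
  S -> S S | T0 B | T1 A | T2 C | d
  A -> T0 T1 | b | c
  B -> b | c
  C -> b | c
  T0 -> c
  T1 -> b
  T2 -> d

CYK table (by increasing span):
  T[0,0] 'b' = {A,B,C,T1}  orig:{A,B,C}
  T[1,1] 'd' = {S,T2}  orig:{S}
  T[2,2] 'b' = {A,B,C,T1}  orig:{A,B,C}
  T[0,1] 'bd' = ∅
  T[1,2] 'db' = {S}
  T[0,2] 'bdb' = ∅

S ∉ T[0,2] ⇒ NO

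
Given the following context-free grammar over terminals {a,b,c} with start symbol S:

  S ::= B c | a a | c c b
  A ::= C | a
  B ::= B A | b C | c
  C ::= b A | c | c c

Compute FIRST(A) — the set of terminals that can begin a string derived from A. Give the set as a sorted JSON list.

FIRST iteration:
iter 1:
  A via A→a: +{a}
  B via B→b C: +{b}
  B via B→c: +{c}
  C via C→b A: +{b}
  C via C→c: +{c}
  S via S→B c: +{b,c}
  S via S→a a: +{a}
  FIRST[S]={a,b,c}  FIRST[A]={a}  FIRST[B]={b,c}  FIRST[C]={b,c}
iter 2:
  A via A→C: +{b,c}
  FIRST[S]={a,b,c}  FIRST[A]={a,b,c}  FIRST[B]={b,c}  FIRST[C]={b,c}
iter 3: (no change)
  FIRST[S]={a,b,c}  FIRST[A]={a,b,c}  FIRST[B]={b,c}  FIRST[C]={b,c}

FIRST(A) = ["a", "b", "c"]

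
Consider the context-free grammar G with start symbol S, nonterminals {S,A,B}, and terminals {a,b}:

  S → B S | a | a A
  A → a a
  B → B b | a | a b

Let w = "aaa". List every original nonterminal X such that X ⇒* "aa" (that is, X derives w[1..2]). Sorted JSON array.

CNF form of G:
  S -> B S | T0 A | a
  A -> T0 T0
  B -> B T1 | T0 T1 | a
  T0 -> a
  T1 -> b

CYK fill — only the sub-triangle for w[1..2]:
  T[1,1] 'a' = {B,S,T0}  orig:{B,S}
  T[2,2] 'a' = {B,S,T0}  orig:{B,S}
  T[1,2] 'aa' = {A,S}

Original NTs in T[1,2] deriving "aa": ["A", "S"]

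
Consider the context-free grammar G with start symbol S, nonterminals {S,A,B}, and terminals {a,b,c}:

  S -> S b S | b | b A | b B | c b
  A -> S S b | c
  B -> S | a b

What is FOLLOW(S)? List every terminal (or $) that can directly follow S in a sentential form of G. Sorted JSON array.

FIRST sets, iterate to fixpoint:
round 1:
  A via A→c: +{c}
  B via B→a b: +{a}
  S via S→b: +{b}
  S via S→c b: +{c}
  S: {b,c}  A: {c}  B: {a}
round 2:
  A via A→S S b: +{b}
  B via B→S: +{b,c}
  S: {b,c}  A: {b,c}  B: {a,b,c}
round 3: done
  S: {b,c}  A: {b,c}  B: {a,b,c}

FOLLOW iteration:
FOLLOW(S) := {$}
pass 1:
  A→S S b: FOLLOW(S) ⊇ FIRST(S) = {b,c}; new: +{b,c}
  S→b A: FOLLOW(A) ⊇ FOLLOW(S) ⊇ {$,b,c}; new: +{$,b,c}
  S→b B: FOLLOW(B) ⊇ FOLLOW(S) ⊇ {$,b,c}; new: +{$,b,c}
  FOLLOW(S)={$,b,c}  FOLLOW(A)={$,b,c}  FOLLOW(B)={$,b,c}
pass 2: done
  FOLLOW(S)={$,b,c}  FOLLOW(A)={$,b,c}  FOLLOW(B)={$,b,c}

FOLLOW(S) = ["$", "b", "c"]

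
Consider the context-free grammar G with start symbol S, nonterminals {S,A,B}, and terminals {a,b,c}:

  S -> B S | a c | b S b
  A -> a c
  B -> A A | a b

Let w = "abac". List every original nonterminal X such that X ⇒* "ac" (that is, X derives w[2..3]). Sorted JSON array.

Convert to CNF:
  S -> B S | T0 T1 | T2 X3
  A -> T0 T1
  B -> A A | T0 T2
  T0 -> a
  T1 -> c
  T2 -> b
  X3 -> S T2

CYK fill (cells [i..j] with 2 ≤ i ≤ j ≤ 3 only):
  cell(2,2) a: {T0}  orig:{}
  cell(3,3) c: {T1}  orig:{}
  cell(2,3) ac: {A,S}

Original NTs in T[2,3] deriving "ac": ["A", "S"]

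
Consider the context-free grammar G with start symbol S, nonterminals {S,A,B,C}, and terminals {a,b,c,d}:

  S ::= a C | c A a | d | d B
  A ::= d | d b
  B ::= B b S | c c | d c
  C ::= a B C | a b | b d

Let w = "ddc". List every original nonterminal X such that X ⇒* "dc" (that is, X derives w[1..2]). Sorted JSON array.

Convert to CNF:
  S -> T0 B | T2 X6 | T3 C | d
  A -> T0 T1 | d
  B -> B X4 | T0 T2 | T2 T2
  C -> T1 T0 | T3 T1 | T3 X5
  T0 -> d
  T1 -> b
  T2 -> c
  T3 -> a
  X4 -> T1 S
  X5 -> B C
  X6 -> A T3

CYK fill (cells [i..j] with 1 ≤ i ≤ j ≤ 2 only):
  cell(1,1) d: {A,S,T0}  orig:{A,S}
  cell(2,2) c: {T2}  orig:{}
  cell(1,2) dc: {B}

Original NTs in T[1,2] deriving "dc": ["B"]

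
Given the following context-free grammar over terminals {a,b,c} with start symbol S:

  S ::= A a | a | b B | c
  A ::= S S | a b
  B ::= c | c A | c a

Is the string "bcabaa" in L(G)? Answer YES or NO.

Convert to CNF:
  S -> A T0 | T1 B | a | c
  A -> S S | T0 T1
  B -> T2 A | T2 T0 | c
  T0 -> a
  T1 -> b
  T2 -> c

CYK fill:
  T[0,0] 'b' = {T1}  orig:{}
  T[1,1] 'c' = {B,S,T2}  orig:{B,S}
  T[2,2] 'a' = {S,T0}  orig:{S}
  T[3,3] 'b' = {T1}  orig:{}
  T[4,4] 'a' = {S,T0}  orig:{S}
  T[5,5] 'a' = {S,T0}  orig:{S}
  T[0,1] 'bc' = {S}
  T[1,2] 'ca' = {A,B}
  T[2,3] 'ab' = {A}
  T[3,4] 'ba' = ∅
  T[4,5] 'aa' = {A}
  T[0,2] 'bca' = {A,S}
  T[1,3] 'cab' = {B}
  T[2,4] 'aba' = {S}
  T[3,5] 'baa' = ∅
  T[0,3] 'bcab' = {S}
  T[1,4] 'caba' = {A}
  T[2,5] 'abaa' = {A}
  T[0,4] 'bcaba' = {A}
  T[1,5] 'cabaa' = {B,S}
  T[0,5] 'bcabaa' = {S}

S ∈ T[0,5] ⇒ YES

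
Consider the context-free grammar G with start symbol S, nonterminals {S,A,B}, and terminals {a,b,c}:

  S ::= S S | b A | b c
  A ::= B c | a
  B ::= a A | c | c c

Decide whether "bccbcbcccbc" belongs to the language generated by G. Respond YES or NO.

Convert to CNF:
  S -> S S | T2 A | T2 T0
  A -> B T0 | a
  B -> T0 T0 | T1 A | c
  T0 -> c
  T1 -> a
  T2 -> b

CYK fill:
  T[0,0] 'b' = {T2}  orig:{}
  T[1,1] 'c' = {B,T0}  orig:{B}
  T[2,2] 'c' = {B,T0}  orig:{B}
  T[3,3] 'b' = {T2}  orig:{}
  T[4,4] 'c' = {B,T0}  orig:{B}
  T[5,5] 'b' = {T2}  orig:{}
  T[6,6] 'c' = {B,T0}  orig:{B}
  T[7,7] 'c' = {B,T0}  orig:{B}
  T[8,8] 'c' = {B,T0}  orig:{B}
  T[9,9] 'b' = {T2}  orig:{}
  T[10,10] 'c' = {B,T0}  orig:{B}
  T[0,1] 'bc' = {S}
  T[1,2] 'cc' = {A,B}
  T[2,3] 'cb' = ∅
  T[3,4] 'bc' = {S}
  T[4,5] 'cb' = ∅
  T[5,6] 'bc' = {S}
  T[6,7] 'cc' = {A,B}
  T[7,8] 'cc' = {A,B}
  T[8,9] 'cb' = ∅
  T[9,10] 'bc' = {S}
  T[0,2] 'bcc' = {S}
  T[1,3] 'ccb' = ∅
  T[2,4] 'cbc' = ∅
  T[3,5] 'bcb' = ∅
  T[4,6] 'cbc' = ∅
  T[5,7] 'bcc' = {S}
  T[6,8] 'ccc' = {A}
  T[7,9] 'ccb' = ∅
  T[8,10] 'cbc' = ∅
  T[0,3] 'bccb' = ∅
  T[1,4] 'ccbc' = ∅
  T[2,5] 'cbcb' = ∅
  T[3,6] 'bcbc' = {S}
  T[4,7] 'cbcc' = ∅
  T[5,8] 'bccc' = {S}
  T[6,9] 'cccb' = ∅
  T[7,10] 'ccbc' = ∅
  T[0,4] 'bccbc' = {S}
  T[1,5] 'ccbcb' = ∅
  T[2,6] 'cbcbc' = ∅
  T[3,7] 'bcbcc' = {S}
  T[4,8] 'cbccc' = ∅
  T[5,9] 'bcccb' = ∅
  T[6,10] 'cccbc' = ∅
  T[0,5] 'bccbcb' = ∅
  T[1,6] 'ccbcbc' = ∅
  T[2,7] 'cbcbcc' = ∅
  T[3,8] 'bcbccc' = {S}
  T[4,9] 'cbcccb' = ∅
  T[5,10] 'bcccbc' = {S}
  T[0,6] 'bccbcbc' = {S}
  T[1,7] 'ccbcbcc' = ∅
  T[2,8] 'cbcbccc' = ∅
  T[3,9] 'bcbcccb' = ∅
  T[4,10] 'cbcccbc' = ∅
  T[0,7] 'bccbcbcc' = {S}
  T[1,8] 'ccbcbccc' = ∅
  T[2,9] 'cbcbcccb' = ∅
  T[3,10] 'bcbcccbc' = {S}
  T[0,8] 'bccbcbccc' = {S}
  T[1,9] 'ccbcbcccb' = ∅
  T[2,10] 'cbcbcccbc' = ∅
  T[0,9] 'bccbcbcccb' = ∅
  T[1,10] 'ccbcbcccbc' = ∅
  T[0,10] 'bccbcbcccbc' = {S}

S ∈ T[0,10] ⇒ YES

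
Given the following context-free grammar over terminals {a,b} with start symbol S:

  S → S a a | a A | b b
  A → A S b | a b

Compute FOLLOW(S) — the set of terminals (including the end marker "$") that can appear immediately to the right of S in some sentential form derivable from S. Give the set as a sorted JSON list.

FIRST sets, iterate to fixpoint:
iter 1:
  A via A→a b: +{a}
  S via S→a A: +{a}
  S via S→b b: +{b}
  S: {a,b}  A: {a}
iter 2: (no change)
  S: {a,b}  A: {a}

FOLLOW sets:
initialize: $ ∈ FOLLOW(S)
round 1:
  A→A S b: FOLLOW(A) ⊇ FIRST(S) = {a,b}; new: +{a,b}
  A→A S b: FOLLOW(S) ⊇ FIRST(b) = {b}; new: +{b}
  S→S a a: FOLLOW(S) ⊇ FIRST(a) = {a}; new: +{a}
  S→a A: FOLLOW(A) ⊇ FOLLOW(S) ⊇ {$,a,b}; new: +{$}
  FOLLOW[S]={$,a,b}  FOLLOW[A]={$,a,b}
round 2: (stable)
  FOLLOW[S]={$,a,b}  FOLLOW[A]={$,a,b}

FOLLOW(S) = ["$", "a", "b"]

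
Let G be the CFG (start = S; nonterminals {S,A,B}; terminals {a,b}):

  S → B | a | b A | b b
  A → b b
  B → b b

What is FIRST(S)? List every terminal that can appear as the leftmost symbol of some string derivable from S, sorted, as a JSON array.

Compute FIRST by fixpoint:
round 1:
  A via A→b b: +{b}
  B via B→b b: +{b}
  S via S→B: +{b}
  S via S→a: +{a}
  S: {a,b}  A: {b}  B: {b}
round 2: — fixpoint
  S: {a,b}  A: {b}  B: {b}

FIRST(S) = ["a", "b"]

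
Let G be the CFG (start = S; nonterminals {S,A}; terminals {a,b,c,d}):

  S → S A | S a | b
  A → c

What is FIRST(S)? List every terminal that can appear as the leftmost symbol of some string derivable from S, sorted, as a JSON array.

Compute FIRST by fixpoint:
pass 1:
  A via A→c: +{c}
  S via S→b: +{b}
  S: {b}  A: {c}
pass 2: — fixpoint
  S: {b}  A: {c}

FIRST(S) = ["b"]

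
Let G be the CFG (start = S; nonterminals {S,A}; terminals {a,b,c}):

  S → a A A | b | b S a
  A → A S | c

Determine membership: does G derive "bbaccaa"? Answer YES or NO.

CNF form of G:
  S -> T0 X2 | T1 X3 | b
  A -> A S | c
  T0 -> a
  T1 -> b
  X2 -> A A
  X3 -> S T0

CYK fill:
  T[0,0] 'b' = {S,T1}  orig:{S}
  T[1,1] 'b' = {S,T1}  orig:{S}
  T[2,2] 'a' = {T0}  orig:{}
  T[3,3] 'c' = {A}
  T[4,4] 'c' = {A}
  T[5,5] 'a' = {T0}  orig:{}
  T[6,6] 'a' = {T0}  orig:{}
  T[0,1] 'bb' = ∅
  T[1,2] 'ba' = {X3}  orig:{}
  T[2,3] 'ac' = ∅
  T[3,4] 'cc' = {X2}  orig:{}
  T[4,5] 'ca' = ∅
  T[5,6] 'aa' = ∅
  T[0,2] 'bba' = {S}
  T[1,3] 'bac' = ∅
  T[2,4] 'acc' = {S}
  T[3,5] 'cca' = ∅
  T[4,6] 'caa' = ∅
  T[0,3] 'bbac' = ∅
  T[1,4] 'bacc' = ∅
  T[2,5] 'acca' = {X3}  orig:{}
  T[3,6] 'ccaa' = ∅
  T[0,4] 'bbacc' = ∅
  T[1,5] 'bacca' = {S}
  T[2,6] 'accaa' = ∅
  T[0,5] 'bbacca' = ∅
  T[1,6] 'baccaa' = {X3}  orig:{}
  T[0,6] 'bbaccaa' = {S}

S ∈ T[0,6] ⇒ YES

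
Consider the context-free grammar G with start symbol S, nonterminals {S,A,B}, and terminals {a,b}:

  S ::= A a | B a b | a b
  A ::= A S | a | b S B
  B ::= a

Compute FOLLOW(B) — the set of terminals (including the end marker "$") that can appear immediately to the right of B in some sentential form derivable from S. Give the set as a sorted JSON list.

FIRST iteration:
pass 1:
  A via A→a: +{a}
  A via A→b S B: +{b}
  B via B→a: +{a}
  S via S→A a: +{a,b}
  FIRST[S]={a,b}  FIRST[A]={a,b}  FIRST[B]={a}
pass 2: done
  FIRST[S]={a,b}  FIRST[A]={a,b}  FIRST[B]={a}

Compute FOLLOW by fixpoint:
FOLLOW(S) := {$}
pass 1:
  A→A S: FOLLOW(A) ⊇ FIRST(S) = {a,b}; new: +{a,b}
  A→A S: FOLLOW(S) ⊇ FOLLOW(A) ⊇ {a,b}; new: +{a,b}
  A→b S B: FOLLOW(B) ⊇ FOLLOW(A) ⊇ {a,b}; new: +{a,b}
  FOLLOW(S)={$,a,b}  FOLLOW(A)={a,b}  FOLLOW(B)={a,b}
pass 2: — fixpoint
  FOLLOW(S)={$,a,b}  FOLLOW(A)={a,b}  FOLLOW(B)={a,b}

FOLLOW(B) = ["a", "b"]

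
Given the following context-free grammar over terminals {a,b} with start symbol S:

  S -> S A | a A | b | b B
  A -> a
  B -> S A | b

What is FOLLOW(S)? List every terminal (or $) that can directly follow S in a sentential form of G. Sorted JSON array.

Compute FIRST by fixpoint:
[1]
  A via A→a: +{a}
  B via B→b: +{b}
  S via S→a A: +{a}
  S via S→b: +{b}
  FIRST[S]={a,b}  FIRST[A]={a}  FIRST[B]={b}
[2]
  B via B→S A: +{a}
  FIRST[S]={a,b}  FIRST[A]={a}  FIRST[B]={a,b}
[3] (stable)
  FIRST[S]={a,b}  FIRST[A]={a}  FIRST[B]={a,b}

FOLLOW sets:
initialize: $ ∈ FOLLOW(S)
round 1:
  B→S A: FOLLOW(S) ⊇ FIRST(A) = {a}; new: +{a}
  S→S A: FOLLOW(A) ⊇ FOLLOW(S) ⊇ {$,a}; new: +{$,a}
  S→b B: FOLLOW(B) ⊇ FOLLOW(S) ⊇ {$,a}; new: +{$,a}
  FOLLOW(S)={$,a}  FOLLOW(A)={$,a}  FOLLOW(B)={$,a}
round 2: (no change)
  FOLLOW(S)={$,a}  FOLLOW(A)={$,a}  FOLLOW(B)={$,a}

FOLLOW(S) = ["$", "a"]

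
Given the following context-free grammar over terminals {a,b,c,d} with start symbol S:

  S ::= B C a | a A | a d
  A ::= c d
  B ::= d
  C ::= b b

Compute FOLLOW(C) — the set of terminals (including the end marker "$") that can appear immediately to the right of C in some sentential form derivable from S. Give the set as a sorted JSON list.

FIRST iteration:
round 1:
  A via A→c d: +{c}
  B via B→d: +{d}
  C via C→b b: +{b}
  S via S→B C a: +{d}
  S via S→a A: +{a}
  FIRST[S]={a,d}  FIRST[A]={c}  FIRST[B]={d}  FIRST[C]={b}
round 2: (stable)
  FIRST[S]={a,d}  FIRST[A]={c}  FIRST[B]={d}  FIRST[C]={b}

Compute FOLLOW by fixpoint:
seed FOLLOW(S) with $
round 1:
  S→B C a: FOLLOW(B) ⊇ FIRST(C) = {b}; new: +{b}
  S→B C a: FOLLOW(C) ⊇ FIRST(a) = {a}; new: +{a}
  S→a A: FOLLOW(A) ⊇ FOLLOW(S) ⊇ {$}; new: +{$}
  FOLLOW[S]={$}  FOLLOW[A]={$}  FOLLOW[B]={b}  FOLLOW[C]={a}
round 2: (stable)
  FOLLOW[S]={$}  FOLLOW[A]={$}  FOLLOW[B]={b}  FOLLOW[C]={a}

FOLLOW(C) = ["a"]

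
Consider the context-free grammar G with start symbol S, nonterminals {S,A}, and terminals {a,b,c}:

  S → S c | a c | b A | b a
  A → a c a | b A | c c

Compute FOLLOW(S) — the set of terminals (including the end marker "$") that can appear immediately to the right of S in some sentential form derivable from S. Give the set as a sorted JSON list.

Compute FIRST by fixpoint:
[1]
  A via A→a c a: +{a}
  A via A→b A: +{b}
  A via A→c c: +{c}
  S via S→a c: +{a}
  S via S→b A: +{b}
  FIRST(S)={a,b}  FIRST(A)={a,b,c}
[2] (stable)
  FIRST(S)={a,b}  FIRST(A)={a,b,c}

FOLLOW iteration:
seed FOLLOW(S) with $
pass 1:
  S→S c: FOLLOW(S) ⊇ FIRST(c) = {c}; new: +{c}
  S→b A: FOLLOW(A) ⊇ FOLLOW(S) ⊇ {$,c}; new: +{$,c}
  S: {$,c}  A: {$,c}
pass 2: done
  S: {$,c}  A: {$,c}

FOLLOW(S) = ["$", "c"]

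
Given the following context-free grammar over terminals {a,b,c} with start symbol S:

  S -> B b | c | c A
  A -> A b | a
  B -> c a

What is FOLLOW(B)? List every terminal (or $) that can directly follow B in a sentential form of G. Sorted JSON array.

Compute FIRST by fixpoint:
iter 1:
  A via A→a: +{a}
  B via B→c a: +{c}
  S via S→B b: +{c}
  FIRST(S)={c}  FIRST(A)={a}  FIRST(B)={c}
iter 2: done
  FIRST(S)={c}  FIRST(A)={a}  FIRST(B)={c}

FOLLOW sets:
seed FOLLOW(S) with $
iter 1:
  A→A b: FOLLOW(A) ⊇ FIRST(b) = {b}; new: +{b}
  S→B b: FOLLOW(B) ⊇ FIRST(b) = {b}; new: +{b}
  S→c A: FOLLOW(A) ⊇ FOLLOW(S) ⊇ {$}; new: +{$}
  S: {$}  A: {$,b}  B: {b}
iter 2: done
  S: {$}  A: {$,b}  B: {b}

FOLLOW(B) = ["b"]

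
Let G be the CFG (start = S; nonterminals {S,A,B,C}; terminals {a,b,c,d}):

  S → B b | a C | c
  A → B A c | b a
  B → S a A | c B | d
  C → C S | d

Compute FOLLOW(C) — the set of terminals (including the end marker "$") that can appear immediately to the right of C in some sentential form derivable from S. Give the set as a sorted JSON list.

Compute FIRST by fixpoint:
pass 1:
  A via A→b a: +{b}
  B via B→c B: +{c}
  B via B→d: +{d}
  C via C→d: +{d}
  S via S→B b: +{c,d}
  S via S→a C: +{a}
  FIRST(S)={a,c,d}  FIRST(A)={b}  FIRST(B)={c,d}  FIRST(C)={d}
pass 2:
  A via A→B A c: +{c,d}
  B via B→S a A: +{a}
  FIRST(S)={a,c,d}  FIRST(A)={b,c,d}  FIRST(B)={a,c,d}  FIRST(C)={d}
pass 3:
  A via A→B A c: +{a}
  FIRST(S)={a,c,d}  FIRST(A)={a,b,c,d}  FIRST(B)={a,c,d}  FIRST(C)={d}
pass 4: (stable)
  FIRST(S)={a,c,d}  FIRST(A)={a,b,c,d}  FIRST(B)={a,c,d}  FIRST(C)={d}

FOLLOW sets:
seed FOLLOW(S) with $
[1]
  A→B A c: FOLLOW(B) ⊇ FIRST(A) = {a,b,c,d}; new: +{a,b,c,d}
  A→B A c: FOLLOW(A) ⊇ FIRST(c) = {c}; new: +{c}
  B→S a A: FOLLOW(S) ⊇ FIRST(a) = {a}; new: +{a}
  B→S a A: FOLLOW(A) ⊇ FOLLOW(B) ⊇ {a,b,c,d}; new: +{a,b,d}
  C→C S: FOLLOW(C) ⊇ FIRST(S) = {a,c,d}; new: +{a,c,d}
  C→C S: FOLLOW(S) ⊇ FOLLOW(C) ⊇ {a,c,d}; new: +{c,d}
  S→a C: FOLLOW(C) ⊇ FOLLOW(S) ⊇ {$,a,c,d}; new: +{$}
  FOLLOW(S)={$,a,c,d}  FOLLOW(A)={a,b,c,d}  FOLLOW(B)={a,b,c,d}  FOLLOW(C)={$,a,c,d}
[2] — fixpoint
  FOLLOW(S)={$,a,c,d}  FOLLOW(A)={a,b,c,d}  FOLLOW(B)={a,b,c,d}  FOLLOW(C)={$,a,c,d}

FOLLOW(C) = ["$", "a", "c", "d"]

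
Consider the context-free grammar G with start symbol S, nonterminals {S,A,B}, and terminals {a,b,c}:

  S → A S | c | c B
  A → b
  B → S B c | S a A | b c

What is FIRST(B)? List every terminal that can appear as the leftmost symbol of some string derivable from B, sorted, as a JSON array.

FIRST sets, iterate to fixpoint:
pass 1:
  A via A→b: +{b}
  B via B→b c: +{b}
  S via S→A S: +{b}
  S via S→c: +{c}
  FIRST[S]={b,c}  FIRST[A]={b}  FIRST[B]={b}
pass 2:
  B via B→S B c: +{c}
  FIRST[S]={b,c}  FIRST[A]={b}  FIRST[B]={b,c}
pass 3: (stable)
  FIRST[S]={b,c}  FIRST[A]={b}  FIRST[B]={b,c}

FIRST(B) = ["b", "c"]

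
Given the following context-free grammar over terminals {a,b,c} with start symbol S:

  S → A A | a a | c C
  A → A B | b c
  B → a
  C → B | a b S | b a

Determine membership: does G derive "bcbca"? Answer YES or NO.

CNF form of G:
  S -> A A | T1 C | T2 T2
  A -> A B | T0 T1
  B -> a
  C -> T0 T2 | T2 X3 | a
  T0 -> b
  T1 -> c
  T2 -> a
  X3 -> T0 S

CYK table (by increasing span):
  cell(0,0) b: {T0}  orig:{}
  cell(1,1) c: {T1}  orig:{}
  cell(2,2) b: {T0}  orig:{}
  cell(3,3) c: {T1}  orig:{}
  cell(4,4) a: {B,C,T2}  orig:{B,C}
  cell(0,1) bc: {A}
  cell(1,2) cb: ∅
  cell(2,3) bc: {A}
  cell(3,4) ca: {S}
  cell(0,2) bcb: ∅
  cell(1,3) cbc: ∅
  cell(2,4) bca: {A,X3}  orig:{A}
  cell(0,3) bcbc: {S}
  cell(1,4) cbca: ∅
  cell(0,4) bcbca: {S}

S ∈ T[0,4] ⇒ YES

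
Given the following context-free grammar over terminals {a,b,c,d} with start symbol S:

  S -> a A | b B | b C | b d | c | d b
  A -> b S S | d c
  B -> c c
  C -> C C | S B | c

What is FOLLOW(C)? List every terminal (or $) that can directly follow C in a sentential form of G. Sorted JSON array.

FIRST iteration:
pass 1:
  A via A→b S S: +{b}
  A via A→d c: +{d}
  B via B→c c: +{c}
  C via C→c: +{c}
  S via S→a A: +{a}
  S via S→b B: +{b}
  S via S→c: +{c}
  S via S→d b: +{d}
  FIRST(S)={a,b,c,d}  FIRST(A)={b,d}  FIRST(B)={c}  FIRST(C)={c}
pass 2:
  C via C→S B: +{a,b,d}
  FIRST(S)={a,b,c,d}  FIRST(A)={b,d}  FIRST(B)={c}  FIRST(C)={a,b,c,d}
pass 3: — fixpoint
  FIRST(S)={a,b,c,d}  FIRST(A)={b,d}  FIRST(B)={c}  FIRST(C)={a,b,c,d}

Compute FOLLOW by fixpoint:
seed FOLLOW(S) with $
[1]
  A→b S S: FOLLOW(S) ⊇ FIRST(S) = {a,b,c,d}; new: +{a,b,c,d}
  C→C C: FOLLOW(C) ⊇ FIRST(C) = {a,b,c,d}; new: +{a,b,c,d}
  C→S B: FOLLOW(B) ⊇ FOLLOW(C) ⊇ {a,b,c,d}; new: +{a,b,c,d}
  S→a A: FOLLOW(A) ⊇ FOLLOW(S) ⊇ {$,a,b,c,d}; new: +{$,a,b,c,d}
  S→b B: FOLLOW(B) ⊇ FOLLOW(S) ⊇ {$,a,b,c,d}; new: +{$}
  S→b C: FOLLOW(C) ⊇ FOLLOW(S) ⊇ {$,a,b,c,d}; new: +{$}
  S: {$,a,b,c,d}  A: {$,a,b,c,d}  B: {$,a,b,c,d}  C: {$,a,b,c,d}
[2] (stable)
  S: {$,a,b,c,d}  A: {$,a,b,c,d}  B: {$,a,b,c,d}  C: {$,a,b,c,d}

FOLLOW(C) = ["$", "a", "b", "c", "d"]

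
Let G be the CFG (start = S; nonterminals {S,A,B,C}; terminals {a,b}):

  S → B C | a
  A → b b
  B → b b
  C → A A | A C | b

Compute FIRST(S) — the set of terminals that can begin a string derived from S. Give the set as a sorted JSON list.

Compute FIRST by fixpoint:
round 1:
  A via A→b b: +{b}
  B via B→b b: +{b}
  C via C→A A: +{b}
  S via S→B C: +{b}
  S via S→a: +{a}
  FIRST[S]={a,b}  FIRST[A]={b}  FIRST[B]={b}  FIRST[C]={b}
round 2: (stable)
  FIRST[S]={a,b}  FIRST[A]={b}  FIRST[B]={b}  FIRST[C]={b}

FIRST(S) = ["a", "b"]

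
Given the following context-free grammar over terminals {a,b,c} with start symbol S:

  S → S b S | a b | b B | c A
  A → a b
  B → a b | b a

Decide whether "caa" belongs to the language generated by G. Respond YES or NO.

CNF form of G:
  S -> S X3 | T0 T1 | T1 B | T2 A
  A -> T0 T1
  B -> T0 T1 | T1 T0
  T0 -> a
  T1 -> b
  T2 -> c
  X3 -> T1 S

CYK fill:
  [0..0]={T2}  "c"  orig:{}
  [1..1]={T0}  "a"  orig:{}
  [2..2]={T0}  "a"  orig:{}
  [0..1]=∅  "ca"
  [1..2]=∅  "aa"
  [0..2]=∅  "caa"

S ∉ T[0,2] ⇒ NO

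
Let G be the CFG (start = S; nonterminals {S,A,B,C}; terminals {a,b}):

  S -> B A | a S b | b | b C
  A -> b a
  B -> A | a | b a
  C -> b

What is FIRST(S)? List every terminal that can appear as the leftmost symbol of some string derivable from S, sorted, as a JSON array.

FIRST iteration:
[1]
  A via A→b a: +{b}
  B via B→A: +{b}
  B via B→a: +{a}
  C via C→b: +{b}
  S via S→B A: +{a,b}
  FIRST(S)={a,b}  FIRST(A)={b}  FIRST(B)={a,b}  FIRST(C)={b}
[2] done
  FIRST(S)={a,b}  FIRST(A)={b}  FIRST(B)={a,b}  FIRST(C)={b}

FIRST(S) = ["a", "b"]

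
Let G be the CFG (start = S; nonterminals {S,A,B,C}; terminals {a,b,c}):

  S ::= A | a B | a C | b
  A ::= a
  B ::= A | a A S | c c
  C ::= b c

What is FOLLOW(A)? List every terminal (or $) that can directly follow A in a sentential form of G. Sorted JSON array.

FIRST sets, iterate to fixpoint:
iter 1:
  A via A→a: +{a}
  B via B→A: +{a}
  B via B→c c: +{c}
  C via C→b c: +{b}
  S via S→A: +{a}
  S via S→b: +{b}
  S: {a,b}  A: {a}  B: {a,c}  C: {b}
iter 2: (stable)
  S: {a,b}  A: {a}  B: {a,c}  C: {b}

FOLLOW sets:
initialize: $ ∈ FOLLOW(S)
iter 1:
  B→a A S: FOLLOW(A) ⊇ FIRST(S) = {a,b}; new: +{a,b}
  S→A: FOLLOW(A) ⊇ FOLLOW(S) ⊇ {$}; new: +{$}
  S→a B: FOLLOW(B) ⊇ FOLLOW(S) ⊇ {$}; new: +{$}
  S→a C: FOLLOW(C) ⊇ FOLLOW(S) ⊇ {$}; new: +{$}
  FOLLOW[S]={$}  FOLLOW[A]={$,a,b}  FOLLOW[B]={$}  FOLLOW[C]={$}
iter 2: done
  FOLLOW[S]={$}  FOLLOW[A]={$,a,b}  FOLLOW[B]={$}  FOLLOW[C]={$}

FOLLOW(A) = ["$", "a", "b"]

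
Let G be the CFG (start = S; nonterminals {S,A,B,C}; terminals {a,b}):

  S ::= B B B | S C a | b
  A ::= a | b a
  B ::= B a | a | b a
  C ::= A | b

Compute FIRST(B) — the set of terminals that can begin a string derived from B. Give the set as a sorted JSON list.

Compute FIRST by fixpoint:
iter 1:
  A via A→a: +{a}
  A via A→b a: +{b}
  B via B→a: +{a}
  B via B→b a: +{b}
  C via C→A: +{a,b}
  S via S→B B B: +{a,b}
  FIRST(S)={a,b}  FIRST(A)={a,b}  FIRST(B)={a,b}  FIRST(C)={a,b}
iter 2: done
  FIRST(S)={a,b}  FIRST(A)={a,b}  FIRST(B)={a,b}  FIRST(C)={a,b}

FIRST(B) = ["a", "b"]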